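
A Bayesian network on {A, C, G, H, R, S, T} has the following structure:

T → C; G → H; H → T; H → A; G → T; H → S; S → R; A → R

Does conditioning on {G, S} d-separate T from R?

There are 4 undirected paths between T and R; checking each against the conditioning set {G, S}:
Path 1: T ← G → H → S → R
  G is a fork here and G is conditioned on, so the path is blocked at G.
Path 2: T ← G → H → A → R
  G is a fork here and G is conditioned on, so the path is blocked at G.
Path 3: T ← H → S → R
  S is a chain here and S is conditioned on, so the path is blocked at S.
Path 4: T ← H → A → R
  H is a fork and H is not conditioned on; A is a chain and A is not conditioned on — no node blocks this path, so it is active.
Because an active path exists, T and R are not d-separated.

No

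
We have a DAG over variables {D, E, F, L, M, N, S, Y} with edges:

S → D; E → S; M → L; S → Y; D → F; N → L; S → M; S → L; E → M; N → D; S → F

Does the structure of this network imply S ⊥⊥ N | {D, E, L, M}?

Enumerating the 5 paths from S to N and testing each for blocking by {D, E, L, M}:
Path 1: S → L ← N
  L is a collider and L is conditioned on, which opens it — no node blocks this path, so it is active.
Path 2: S → F ← D ← N
  F is a collider here and neither F nor any of its descendants is conditioned on, so the collider stays closed — the path is blocked at F.
Path 3: S → M → L ← N
  M is a chain here and M is conditioned on, so the path is blocked at M.
Path 4: S ← E → M → L ← N
  E is a fork here and E is conditioned on, so the path is blocked at E.
Path 5: S → D ← N
  D is a collider and D is conditioned on, which opens it — no node blocks this path, so it is active.
Because an active path exists, S and N are not d-separated.

No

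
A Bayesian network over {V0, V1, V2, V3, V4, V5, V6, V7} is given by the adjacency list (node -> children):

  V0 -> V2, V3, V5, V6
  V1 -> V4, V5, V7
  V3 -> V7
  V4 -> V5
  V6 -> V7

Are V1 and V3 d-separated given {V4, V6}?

6 paths connect V1 and V3; each must be blocked for d-separation to hold:
Path 1: V1 → V7 ← V3
  V7 is a collider here and neither V7 nor any of its descendants is conditioned on, so the collider stays closed — the path is blocked at V7.
Path 2: V1 → V7 ← V6 ← V0 → V3
  V7 is a collider here and neither V7 nor any of its descendants is conditioned on, so the collider stays closed — the path is blocked at V7.
Path 3: V1 → V5 ← V0 → V3
  V5 is a collider here and neither V5 nor any of its descendants is conditioned on, so the collider stays closed — the path is blocked at V5.
Path 4: V1 → V5 ← V0 → V6 → V7 ← V3
  V5 is a collider here and neither V5 nor any of its descendants is conditioned on, so the collider stays closed — the path is blocked at V5.
Path 5: V1 → V4 → V5 ← V0 → V3
  V4 is a chain here and V4 is conditioned on, so the path is blocked at V4.
Path 6: V1 → V4 → V5 ← V0 → V6 → V7 ← V3
  V4 is a chain here and V4 is conditioned on, so the path is blocked at V4.
Every path is blocked, so V1 and V3 are d-separated given {V4, V6}.

Yes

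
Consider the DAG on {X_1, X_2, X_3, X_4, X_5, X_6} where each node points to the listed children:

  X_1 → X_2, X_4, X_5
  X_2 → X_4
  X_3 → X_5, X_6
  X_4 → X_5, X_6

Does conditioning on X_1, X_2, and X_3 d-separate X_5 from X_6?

No — X_5 and X_6 are not d-separated given {X_1, X_2, X_3}.

Enumerating the 4 paths from X_5 to X_6 and testing each for blocking by {X_1, X_2, X_3}:
Path 1: X_5 ← X_4 → X_6
  X_4 is a fork and X_4 is not conditioned on — no node blocks this path, so it is active.
Path 2: X_5 ← X_3 → X_6
  X_3 is a fork here and X_3 is conditioned on, so the path is blocked at X_3.
Path 3: X_5 ← X_1 → X_2 → X_4 → X_6
  X_1 is a fork here and X_1 is conditioned on, so the path is blocked at X_1.
Path 4: X_5 ← X_1 → X_4 → X_6
  X_1 is a fork here and X_1 is conditioned on, so the path is blocked at X_1.
At least one path is unblocked, so d-separation fails.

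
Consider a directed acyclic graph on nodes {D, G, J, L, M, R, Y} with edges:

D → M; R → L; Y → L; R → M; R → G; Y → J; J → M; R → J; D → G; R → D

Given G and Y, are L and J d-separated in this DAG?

There are 5 undirected paths between L and J; checking each against the conditioning set {G, Y}:
  1. L ← Y → J — Y:fork[blocks] ⇒ blocked
  2. L ← R → J — R:fork[open] ⇒ active
  3. L ← R → D → M ← J — R:fork[open]; D:chain[open]; M:collider[blocks] ⇒ blocked
  4. L ← R → M ← J — R:fork[open]; M:collider[blocks] ⇒ blocked
  5. L ← R → G ← D → M ← J — R:fork[open]; G:collider[open]; D:fork[open]; M:collider[blocks] ⇒ blocked
Because an active path exists, L and J are not d-separated.

No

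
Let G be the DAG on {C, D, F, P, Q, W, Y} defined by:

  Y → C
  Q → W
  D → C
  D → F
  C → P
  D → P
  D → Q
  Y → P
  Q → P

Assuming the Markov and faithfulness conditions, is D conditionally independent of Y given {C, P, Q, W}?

No — D and Y are not d-separated given {C, P, Q, W}.

There are 6 undirected paths between D and Y; checking each against the conditioning set {C, P, Q, W}:
Path 1: D → C ← Y
  C is a collider and C is conditioned on, which opens it — no node blocks this path, so it is active.
Path 2: D → C → P ← Y
  C is a chain here and C is conditioned on, so the path is blocked at C.
Path 3: D → Q → P ← C ← Y
  Q is a chain here and Q is conditioned on, so the path is blocked at Q.
Path 4: D → Q → P ← Y
  Q is a chain here and Q is conditioned on, so the path is blocked at Q.
Path 5: D → P ← C ← Y
  C is a chain here and C is conditioned on, so the path is blocked at C.
Path 6: D → P ← Y
  P is a collider and P is conditioned on, which opens it — no node blocks this path, so it is active.
At least one path is unblocked, so d-separation fails.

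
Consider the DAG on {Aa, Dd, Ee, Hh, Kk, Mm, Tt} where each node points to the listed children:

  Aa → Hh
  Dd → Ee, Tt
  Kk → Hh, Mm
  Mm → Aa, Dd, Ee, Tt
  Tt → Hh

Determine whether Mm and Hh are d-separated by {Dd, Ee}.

Enumerating the 5 paths from Mm to Hh and testing each for blocking by {Dd, Ee}:
Path 1: Mm ← Kk → Hh
  Kk is a fork and Kk is not conditioned on — no node blocks this path, so it is active.
Path 2: Mm → Tt → Hh
  Tt is a chain and Tt is not conditioned on — no node blocks this path, so it is active.
Path 3: Mm → Dd → Tt → Hh
  Dd is a chain here and Dd is conditioned on, so the path is blocked at Dd.
Path 4: Mm → Ee ← Dd → Tt → Hh
  Dd is a fork here and Dd is conditioned on, so the path is blocked at Dd.
Path 5: Mm → Aa → Hh
  Aa is a chain and Aa is not conditioned on — no node blocks this path, so it is active.
At least one path is unblocked, so d-separation fails.

No — Mm and Hh are not d-separated given {Dd, Ee}.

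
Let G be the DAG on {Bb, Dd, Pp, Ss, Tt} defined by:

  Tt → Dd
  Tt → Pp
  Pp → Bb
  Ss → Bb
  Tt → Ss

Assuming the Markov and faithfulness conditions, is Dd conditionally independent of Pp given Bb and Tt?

Yes

Enumerating the 2 paths from Dd to Pp and testing each for blocking by {Bb, Tt}:
  1. Dd ← Tt → Pp — Tt:fork[blocks] ⇒ blocked
  2. Dd ← Tt → Ss → Bb ← Pp — Tt:fork[blocks]; Ss:chain[open]; Bb:collider[open] ⇒ blocked
Every path is blocked, so Dd and Pp are d-separated given {Bb, Tt}.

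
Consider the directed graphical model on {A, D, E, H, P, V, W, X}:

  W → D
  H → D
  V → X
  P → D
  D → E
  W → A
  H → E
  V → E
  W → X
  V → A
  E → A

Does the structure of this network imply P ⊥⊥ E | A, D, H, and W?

Yes

We examine all 6 paths between P and E:
  1. P → D → E — D:chain[blocks] ⇒ blocked
  2. P → D ← H → E — D:collider[open]; H:fork[blocks] ⇒ blocked
  3. P → D ← W → A ← E — D:collider[open]; W:fork[blocks]; A:collider[open] ⇒ blocked
  4. P → D ← W → A ← V → E — D:collider[open]; W:fork[blocks]; A:collider[open]; V:fork[open] ⇒ blocked
  5. P → D ← W → X ← V → A ← E — D:collider[open]; W:fork[blocks]; X:collider[blocks]; V:fork[open]; A:collider[open] ⇒ blocked
  6. P → D ← W → X ← V → E — D:collider[open]; W:fork[blocks]; X:collider[blocks]; V:fork[open] ⇒ blocked
All paths are blocked; P ⊥ E | {A, D, H, W} holds.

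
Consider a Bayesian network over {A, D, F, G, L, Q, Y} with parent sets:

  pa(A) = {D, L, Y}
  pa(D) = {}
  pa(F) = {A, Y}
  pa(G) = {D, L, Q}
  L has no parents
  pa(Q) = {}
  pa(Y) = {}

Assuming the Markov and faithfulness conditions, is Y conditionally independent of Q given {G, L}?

4 paths connect Y and Q; each must be blocked for d-separation to hold:
Path 1: Y → F ← A ← D → G ← Q
  F is a collider here and neither F nor any of its descendants is conditioned on, so the collider stays closed — the path is blocked at F.
Path 2: Y → F ← A ← L → G ← Q
  F is a collider here and neither F nor any of its descendants is conditioned on, so the collider stays closed — the path is blocked at F.
Path 3: Y → A ← D → G ← Q
  A is a collider here and neither A nor any of its descendants is conditioned on, so the collider stays closed — the path is blocked at A.
Path 4: Y → A ← L → G ← Q
  A is a collider here and neither A nor any of its descendants is conditioned on, so the collider stays closed — the path is blocked at A.
Every path is blocked, so Y and Q are d-separated given {G, L}.

Yes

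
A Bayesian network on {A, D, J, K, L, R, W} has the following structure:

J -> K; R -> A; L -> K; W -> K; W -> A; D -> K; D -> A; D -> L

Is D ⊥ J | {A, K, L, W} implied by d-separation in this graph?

No — D and J are not d-separated given {A, K, L, W}.

Enumerating the 3 paths from D to J and testing each for blocking by {A, K, L, W}:
Path 1: D → K ← J
  K is a collider and K is conditioned on, which opens it — no node blocks this path, so it is active.
Path 2: D → L → K ← J
  L is a chain here and L is conditioned on, so the path is blocked at L.
Path 3: D → A ← W → K ← J
  W is a fork here and W is conditioned on, so the path is blocked at W.
At least one path is unblocked, so d-separation fails.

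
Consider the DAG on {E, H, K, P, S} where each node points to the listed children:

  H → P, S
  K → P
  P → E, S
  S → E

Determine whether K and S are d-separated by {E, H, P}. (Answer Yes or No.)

Yes — K and S are d-separated given {E, H, P}.

3 paths connect K and S; each must be blocked for d-separation to hold:
  1. K → P ← H → S — P:collider[open]; H:fork[blocks] ⇒ blocked
  2. K → P → S — P:chain[blocks] ⇒ blocked
  3. K → P → E ← S — P:chain[blocks]; E:collider[open] ⇒ blocked
Every path is blocked, so K and S are d-separated given {E, H, P}.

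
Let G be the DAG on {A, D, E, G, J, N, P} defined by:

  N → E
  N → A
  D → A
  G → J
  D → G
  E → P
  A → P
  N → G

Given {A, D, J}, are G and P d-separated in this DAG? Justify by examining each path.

No — G and P are not d-separated given {A, D, J}.

4 paths connect G and P; each must be blocked for d-separation to hold:
Path 1: G ← D → A → P
  D is a fork here and D is conditioned on, so the path is blocked at D.
Path 2: G ← D → A ← N → E → P
  D is a fork here and D is conditioned on, so the path is blocked at D.
Path 3: G ← N → E → P
  N is a fork and N is not conditioned on; E is a chain and E is not conditioned on — no node blocks this path, so it is active.
Path 4: G ← N → A → P
  A is a chain here and A is conditioned on, so the path is blocked at A.
Because an active path exists, G and P are not d-separated.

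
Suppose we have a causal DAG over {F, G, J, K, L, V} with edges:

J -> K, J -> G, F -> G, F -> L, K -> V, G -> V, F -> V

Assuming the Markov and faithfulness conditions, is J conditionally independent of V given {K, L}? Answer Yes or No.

Enumerating the 3 paths from J to V and testing each for blocking by {K, L}:
Path 1: J → K → V
  K is a chain here and K is conditioned on, so the path is blocked at K.
Path 2: J → G ← F → V
  G is a collider here and neither G nor any of its descendants is conditioned on, so the collider stays closed — the path is blocked at G.
Path 3: J → G → V
  G is a chain and G is not conditioned on — no node blocks this path, so it is active.
Because an active path exists, J and V are not d-separated.

No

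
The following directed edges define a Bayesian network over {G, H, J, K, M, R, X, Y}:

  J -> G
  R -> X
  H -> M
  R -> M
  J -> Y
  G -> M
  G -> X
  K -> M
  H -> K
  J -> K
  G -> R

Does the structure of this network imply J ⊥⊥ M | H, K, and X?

No — J and M are not d-separated given {H, K, X}.

We examine all 5 paths between J and M:
Path 1: J → K ← H → M
  H is a fork here and H is conditioned on, so the path is blocked at H.
Path 2: J → K → M
  K is a chain here and K is conditioned on, so the path is blocked at K.
Path 3: J → G → R → M
  G is a chain and G is not conditioned on; R is a chain and R is not conditioned on — no node blocks this path, so it is active.
Path 4: J → G → X ← R → M
  G is a chain and G is not conditioned on; X is a collider and X is conditioned on, which opens it; R is a fork and R is not conditioned on — no node blocks this path, so it is active.
Path 5: J → G → M
  G is a chain and G is not conditioned on — no node blocks this path, so it is active.
Because an active path exists, J and M are not d-separated.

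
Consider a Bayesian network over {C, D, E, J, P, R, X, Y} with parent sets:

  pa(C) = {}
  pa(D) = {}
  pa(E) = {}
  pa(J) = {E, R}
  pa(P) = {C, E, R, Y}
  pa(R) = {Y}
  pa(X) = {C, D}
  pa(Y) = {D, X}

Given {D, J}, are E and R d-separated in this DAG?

Enumerating the 5 paths from E to R and testing each for blocking by {D, J}:
Path 1: E → P ← C → X ← D → Y → R
  P is a collider here and neither P nor any of its descendants is conditioned on, so the collider stays closed — the path is blocked at P.
Path 2: E → P ← C → X → Y → R
  P is a collider here and neither P nor any of its descendants is conditioned on, so the collider stays closed — the path is blocked at P.
Path 3: E → P ← R
  P is a collider here and neither P nor any of its descendants is conditioned on, so the collider stays closed — the path is blocked at P.
Path 4: E → P ← Y → R
  P is a collider here and neither P nor any of its descendants is conditioned on, so the collider stays closed — the path is blocked at P.
Path 5: E → J ← R
  J is a collider and J is conditioned on, which opens it — no node blocks this path, so it is active.
Since the path E → J ← R is active, E and R are not d-separated given {D, J}.

No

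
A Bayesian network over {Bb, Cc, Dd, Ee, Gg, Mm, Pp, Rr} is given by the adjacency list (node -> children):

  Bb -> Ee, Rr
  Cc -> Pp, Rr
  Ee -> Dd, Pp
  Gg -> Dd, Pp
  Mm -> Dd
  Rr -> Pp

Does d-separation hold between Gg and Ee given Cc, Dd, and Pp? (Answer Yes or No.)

There are 4 undirected paths between Gg and Ee; checking each against the conditioning set {Cc, Dd, Pp}:
  1. Gg → Pp ← Cc → Rr ← Bb → Ee — Pp:collider[open]; Cc:fork[blocks]; Rr:collider[open]; Bb:fork[open] ⇒ blocked
  2. Gg → Pp ← Ee — Pp:collider[open] ⇒ active
  3. Gg → Pp ← Rr ← Bb → Ee — Pp:collider[open]; Rr:chain[open]; Bb:fork[open] ⇒ active
  4. Gg → Dd ← Ee — Dd:collider[open] ⇒ active
Because an active path exists, Gg and Ee are not d-separated.

No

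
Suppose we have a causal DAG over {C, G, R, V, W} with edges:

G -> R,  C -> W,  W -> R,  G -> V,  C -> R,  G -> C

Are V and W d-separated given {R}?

No — V and W are not d-separated given {R}.

4 paths connect V and W; each must be blocked for d-separation to hold:
Path 1: V ← G → C → W
  G is a fork and G is not conditioned on; C is a chain and C is not conditioned on — no node blocks this path, so it is active.
Path 2: V ← G → C → R ← W
  G is a fork and G is not conditioned on; C is a chain and C is not conditioned on; R is a collider and R is conditioned on, which opens it — no node blocks this path, so it is active.
Path 3: V ← G → R ← W
  G is a fork and G is not conditioned on; R is a collider and R is conditioned on, which opens it — no node blocks this path, so it is active.
Path 4: V ← G → R ← C → W
  G is a fork and G is not conditioned on; R is a collider and R is conditioned on, which opens it; C is a fork and C is not conditioned on — no node blocks this path, so it is active.
Since the path V ← G → C → W is active, V and W are not d-separated given {R}.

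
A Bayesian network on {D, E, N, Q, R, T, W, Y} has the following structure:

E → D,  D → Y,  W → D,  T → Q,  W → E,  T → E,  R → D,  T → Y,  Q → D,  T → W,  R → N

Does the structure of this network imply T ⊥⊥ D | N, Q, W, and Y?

No — T and D are not d-separated given {N, Q, W, Y}.

Enumerating the 6 paths from T to D and testing each for blocking by {N, Q, W, Y}:
Path 1: T → E ← W → D
  W is a fork here and W is conditioned on, so the path is blocked at W.
Path 2: T → E → D
  E is a chain and E is not conditioned on — no node blocks this path, so it is active.
Path 3: T → Y ← D
  Y is a collider and Y is conditioned on, which opens it — no node blocks this path, so it is active.
Path 4: T → W → E → D
  W is a chain here and W is conditioned on, so the path is blocked at W.
Path 5: T → W → D
  W is a chain here and W is conditioned on, so the path is blocked at W.
Path 6: T → Q → D
  Q is a chain here and Q is conditioned on, so the path is blocked at Q.
Because an active path exists, T and D are not d-separated.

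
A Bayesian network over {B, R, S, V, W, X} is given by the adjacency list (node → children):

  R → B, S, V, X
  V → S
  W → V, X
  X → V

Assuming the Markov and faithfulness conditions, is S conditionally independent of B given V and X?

No

4 paths connect S and B; each must be blocked for d-separation to hold:
  1. S ← V ← X ← R → B — V:chain[blocks]; X:chain[blocks]; R:fork[open] ⇒ blocked
  2. S ← V ← W → X ← R → B — V:chain[blocks]; W:fork[open]; X:collider[open]; R:fork[open] ⇒ blocked
  3. S ← V ← R → B — V:chain[blocks]; R:fork[open] ⇒ blocked
  4. S ← R → B — R:fork[open] ⇒ active
At least one path is unblocked, so d-separation fails.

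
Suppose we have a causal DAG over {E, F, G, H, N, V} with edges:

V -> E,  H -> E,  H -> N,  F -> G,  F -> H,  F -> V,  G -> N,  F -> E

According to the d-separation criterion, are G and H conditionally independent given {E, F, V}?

There are 4 undirected paths between G and H; checking each against the conditioning set {E, F, V}:
Path 1: G ← F → V → E ← H
  F is a fork here and F is conditioned on, so the path is blocked at F.
Path 2: G ← F → H
  F is a fork here and F is conditioned on, so the path is blocked at F.
Path 3: G ← F → E ← H
  F is a fork here and F is conditioned on, so the path is blocked at F.
Path 4: G → N ← H
  N is a collider here and neither N nor any of its descendants is conditioned on, so the collider stays closed — the path is blocked at N.
Every path is blocked, so G and H are d-separated given {E, F, V}.

Yes — G and H are d-separated given {E, F, V}.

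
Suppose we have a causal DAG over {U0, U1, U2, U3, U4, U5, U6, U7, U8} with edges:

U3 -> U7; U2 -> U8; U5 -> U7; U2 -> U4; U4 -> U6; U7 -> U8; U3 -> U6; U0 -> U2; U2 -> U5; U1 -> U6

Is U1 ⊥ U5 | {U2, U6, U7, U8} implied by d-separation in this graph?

We examine all 4 paths between U1 and U5:
Path 1: U1 → U6 ← U3 → U7 → U8 ← U2 → U5
  U7 is a chain here and U7 is conditioned on, so the path is blocked at U7.
Path 2: U1 → U6 ← U3 → U7 ← U5
  U6 is a collider and U6 is conditioned on, which opens it; U3 is a fork and U3 is not conditioned on; U7 is a collider and U7 is conditioned on, which opens it — no node blocks this path, so it is active.
Path 3: U1 → U6 ← U4 ← U2 → U8 ← U7 ← U5
  U2 is a fork here and U2 is conditioned on, so the path is blocked at U2.
Path 4: U1 → U6 ← U4 ← U2 → U5
  U2 is a fork here and U2 is conditioned on, so the path is blocked at U2.
Because an active path exists, U1 and U5 are not d-separated.

No — U1 and U5 are not d-separated given {U2, U6, U7, U8}.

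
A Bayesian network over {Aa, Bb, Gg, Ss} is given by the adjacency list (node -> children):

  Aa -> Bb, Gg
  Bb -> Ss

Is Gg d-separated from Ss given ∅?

No

The only undirected path from Gg to Ss is:
  1. Gg ← Aa → Bb → Ss — Aa:fork[open]; Bb:chain[open] ⇒ active
Since the path Gg ← Aa → Bb → Ss is active, Gg and Ss are not d-separated given ∅.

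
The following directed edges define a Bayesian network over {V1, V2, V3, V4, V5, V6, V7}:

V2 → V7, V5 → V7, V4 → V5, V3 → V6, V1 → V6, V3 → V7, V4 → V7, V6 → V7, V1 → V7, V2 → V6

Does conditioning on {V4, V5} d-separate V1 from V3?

Yes — V1 and V3 are d-separated given {V4, V5}.

We examine all 6 paths between V1 and V3:
  1. V1 → V7 ← V3 — V7:collider[blocks] ⇒ blocked
  2. V1 → V7 ← V6 ← V3 — V7:collider[blocks]; V6:chain[open] ⇒ blocked
  3. V1 → V7 ← V2 → V6 ← V3 — V7:collider[blocks]; V2:fork[open]; V6:collider[blocks] ⇒ blocked
  4. V1 → V6 → V7 ← V3 — V6:chain[open]; V7:collider[blocks] ⇒ blocked
  5. V1 → V6 ← V3 — V6:collider[blocks] ⇒ blocked
  6. V1 → V6 ← V2 → V7 ← V3 — V6:collider[blocks]; V2:fork[open]; V7:collider[blocks] ⇒ blocked
Every path is blocked, so V1 and V3 are d-separated given {V4, V5}.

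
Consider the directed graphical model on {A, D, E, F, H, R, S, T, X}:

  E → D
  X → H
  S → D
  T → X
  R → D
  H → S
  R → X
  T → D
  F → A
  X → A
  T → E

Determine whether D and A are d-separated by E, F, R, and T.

Enumerating the 4 paths from D to A and testing each for blocking by {E, F, R, T}:
Path 1: D ← T → X → A
  T is a fork here and T is conditioned on, so the path is blocked at T.
Path 2: D ← E ← T → X → A
  E is a chain here and E is conditioned on, so the path is blocked at E.
Path 3: D ← R → X → A
  R is a fork here and R is conditioned on, so the path is blocked at R.
Path 4: D ← S ← H ← X → A
  S is a chain and S is not conditioned on; H is a chain and H is not conditioned on; X is a fork and X is not conditioned on — no node blocks this path, so it is active.
Since the path D ← S ← H ← X → A is active, D and A are not d-separated given {E, F, R, T}.

No — D and A are not d-separated given {E, F, R, T}.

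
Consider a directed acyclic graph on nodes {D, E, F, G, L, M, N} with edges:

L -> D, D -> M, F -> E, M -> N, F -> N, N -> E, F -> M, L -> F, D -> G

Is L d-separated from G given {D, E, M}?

We examine all 4 paths between L and G:
Path 1: L → F → N ← M ← D → G
  M is a chain here and M is conditioned on, so the path is blocked at M.
Path 2: L → F → E ← N ← M ← D → G
  M is a chain here and M is conditioned on, so the path is blocked at M.
Path 3: L → F → M ← D → G
  D is a fork here and D is conditioned on, so the path is blocked at D.
Path 4: L → D → G
  D is a chain here and D is conditioned on, so the path is blocked at D.
Every path is blocked, so L and G are d-separated given {D, E, M}.

Yes — L and G are d-separated given {D, E, M}.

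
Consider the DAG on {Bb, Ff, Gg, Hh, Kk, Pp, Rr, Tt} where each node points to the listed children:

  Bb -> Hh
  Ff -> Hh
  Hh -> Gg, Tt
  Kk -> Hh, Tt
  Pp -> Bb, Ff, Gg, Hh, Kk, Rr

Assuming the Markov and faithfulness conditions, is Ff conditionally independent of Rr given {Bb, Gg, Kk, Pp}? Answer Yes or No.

Yes

Enumerating the 6 paths from Ff to Rr and testing each for blocking by {Bb, Gg, Kk, Pp}:
Path 1: Ff → Hh → Tt ← Kk ← Pp → Rr
  Tt is a collider here and neither Tt nor any of its descendants is conditioned on, so the collider stays closed — the path is blocked at Tt.
Path 2: Ff → Hh ← Bb ← Pp → Rr
  Bb is a chain here and Bb is conditioned on, so the path is blocked at Bb.
Path 3: Ff → Hh ← Kk ← Pp → Rr
  Kk is a chain here and Kk is conditioned on, so the path is blocked at Kk.
Path 4: Ff → Hh → Gg ← Pp → Rr
  Pp is a fork here and Pp is conditioned on, so the path is blocked at Pp.
Path 5: Ff → Hh ← Pp → Rr
  Pp is a fork here and Pp is conditioned on, so the path is blocked at Pp.
Path 6: Ff ← Pp → Rr
  Pp is a fork here and Pp is conditioned on, so the path is blocked at Pp.
Since every path is blocked, d-separation holds.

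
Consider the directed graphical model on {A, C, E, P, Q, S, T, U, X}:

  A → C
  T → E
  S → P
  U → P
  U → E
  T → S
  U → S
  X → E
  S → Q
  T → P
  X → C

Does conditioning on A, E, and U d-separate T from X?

5 paths connect T and X; each must be blocked for d-separation to hold:
Path 1: T → E ← X
  E is a collider and E is conditioned on, which opens it — no node blocks this path, so it is active.
Path 2: T → S ← U → E ← X
  S is a collider here and neither S nor any of its descendants is conditioned on, so the collider stays closed — the path is blocked at S.
Path 3: T → S → P ← U → E ← X
  P is a collider here and neither P nor any of its descendants is conditioned on, so the collider stays closed — the path is blocked at P.
Path 4: T → P ← U → E ← X
  P is a collider here and neither P nor any of its descendants is conditioned on, so the collider stays closed — the path is blocked at P.
Path 5: T → P ← S ← U → E ← X
  P is a collider here and neither P nor any of its descendants is conditioned on, so the collider stays closed — the path is blocked at P.
Since the path T → E ← X is active, T and X are not d-separated given {A, E, U}.

No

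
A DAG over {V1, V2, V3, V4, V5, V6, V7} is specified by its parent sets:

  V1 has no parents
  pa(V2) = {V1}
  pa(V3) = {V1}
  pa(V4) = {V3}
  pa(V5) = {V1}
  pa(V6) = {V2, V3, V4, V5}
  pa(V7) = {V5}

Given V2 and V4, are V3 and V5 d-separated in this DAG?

We examine all 6 paths between V3 and V5:
Path 1: V3 → V4 → V6 ← V2 ← V1 → V5
  V4 is a chain here and V4 is conditioned on, so the path is blocked at V4.
Path 2: V3 → V4 → V6 ← V5
  V4 is a chain here and V4 is conditioned on, so the path is blocked at V4.
Path 3: V3 → V6 ← V2 ← V1 → V5
  V6 is a collider here and neither V6 nor any of its descendants is conditioned on, so the collider stays closed — the path is blocked at V6.
Path 4: V3 → V6 ← V5
  V6 is a collider here and neither V6 nor any of its descendants is conditioned on, so the collider stays closed — the path is blocked at V6.
Path 5: V3 ← V1 → V2 → V6 ← V5
  V2 is a chain here and V2 is conditioned on, so the path is blocked at V2.
Path 6: V3 ← V1 → V5
  V1 is a fork and V1 is not conditioned on — no node blocks this path, so it is active.
Because an active path exists, V3 and V5 are not d-separated.

No — V3 and V5 are not d-separated given {V2, V4}.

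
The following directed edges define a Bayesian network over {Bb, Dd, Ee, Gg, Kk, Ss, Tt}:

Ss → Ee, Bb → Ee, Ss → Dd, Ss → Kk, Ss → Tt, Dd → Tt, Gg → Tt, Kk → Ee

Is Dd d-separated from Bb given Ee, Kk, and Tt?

4 paths connect Dd and Bb; each must be blocked for d-separation to hold:
Path 1: Dd ← Ss → Ee ← Bb
  Ss is a fork and Ss is not conditioned on; Ee is a collider and Ee is conditioned on, which opens it — no node blocks this path, so it is active.
Path 2: Dd ← Ss → Kk → Ee ← Bb
  Kk is a chain here and Kk is conditioned on, so the path is blocked at Kk.
Path 3: Dd → Tt ← Ss → Ee ← Bb
  Tt is a collider and Tt is conditioned on, which opens it; Ss is a fork and Ss is not conditioned on; Ee is a collider and Ee is conditioned on, which opens it — no node blocks this path, so it is active.
Path 4: Dd → Tt ← Ss → Kk → Ee ← Bb
  Kk is a chain here and Kk is conditioned on, so the path is blocked at Kk.
Since the path Dd ← Ss → Ee ← Bb is active, Dd and Bb are not d-separated given {Ee, Kk, Tt}.

No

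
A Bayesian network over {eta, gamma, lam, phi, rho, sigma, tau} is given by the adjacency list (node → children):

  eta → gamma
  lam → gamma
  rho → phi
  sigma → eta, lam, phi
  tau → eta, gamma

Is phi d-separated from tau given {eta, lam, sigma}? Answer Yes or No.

Enumerating the 4 paths from phi to tau and testing each for blocking by {eta, lam, sigma}:
Path 1: phi ← sigma → lam → gamma ← tau
  sigma is a fork here and sigma is conditioned on, so the path is blocked at sigma.
Path 2: phi ← sigma → lam → gamma ← eta ← tau
  sigma is a fork here and sigma is conditioned on, so the path is blocked at sigma.
Path 3: phi ← sigma → eta → gamma ← tau
  sigma is a fork here and sigma is conditioned on, so the path is blocked at sigma.
Path 4: phi ← sigma → eta ← tau
  sigma is a fork here and sigma is conditioned on, so the path is blocked at sigma.
Since every path is blocked, d-separation holds.

Yes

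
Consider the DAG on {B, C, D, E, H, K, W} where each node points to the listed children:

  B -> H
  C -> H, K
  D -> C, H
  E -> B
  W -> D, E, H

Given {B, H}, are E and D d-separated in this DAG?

No

There are 6 undirected paths between E and D; checking each against the conditioning set {B, H}:
  1. E ← W → D — W:fork[open] ⇒ active
  2. E ← W → H ← D — W:fork[open]; H:collider[open] ⇒ active
  3. E ← W → H ← C ← D — W:fork[open]; H:collider[open]; C:chain[open] ⇒ active
  4. E → B → H ← W → D — B:chain[blocks]; H:collider[open]; W:fork[open] ⇒ blocked
  5. E → B → H ← D — B:chain[blocks]; H:collider[open] ⇒ blocked
  6. E → B → H ← C ← D — B:chain[blocks]; H:collider[open]; C:chain[open] ⇒ blocked
Because an active path exists, E and D are not d-separated.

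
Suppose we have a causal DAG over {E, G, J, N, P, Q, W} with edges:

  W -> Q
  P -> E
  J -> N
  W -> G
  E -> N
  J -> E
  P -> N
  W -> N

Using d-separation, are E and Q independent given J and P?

Yes — E and Q are d-separated given {J, P}.

We examine all 3 paths between E and Q:
Path 1: E ← J → N ← W → Q
  J is a fork here and J is conditioned on, so the path is blocked at J.
Path 2: E ← P → N ← W → Q
  P is a fork here and P is conditioned on, so the path is blocked at P.
Path 3: E → N ← W → Q
  N is a collider here and neither N nor any of its descendants is conditioned on, so the collider stays closed — the path is blocked at N.
All paths are blocked; E ⊥ Q | {J, P} holds.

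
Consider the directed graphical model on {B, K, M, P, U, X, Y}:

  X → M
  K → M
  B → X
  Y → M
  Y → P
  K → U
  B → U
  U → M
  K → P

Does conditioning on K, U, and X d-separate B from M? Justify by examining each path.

Yes

Enumerating the 4 paths from B to M and testing each for blocking by {K, U, X}:
Path 1: B → U → M
  U is a chain here and U is conditioned on, so the path is blocked at U.
Path 2: B → U ← K → M
  K is a fork here and K is conditioned on, so the path is blocked at K.
Path 3: B → U ← K → P ← Y → M
  K is a fork here and K is conditioned on, so the path is blocked at K.
Path 4: B → X → M
  X is a chain here and X is conditioned on, so the path is blocked at X.
Since every path is blocked, d-separation holds.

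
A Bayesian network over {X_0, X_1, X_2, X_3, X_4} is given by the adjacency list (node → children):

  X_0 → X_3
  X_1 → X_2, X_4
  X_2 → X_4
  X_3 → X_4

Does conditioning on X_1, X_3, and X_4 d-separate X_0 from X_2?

Yes — X_0 and X_2 are d-separated given {X_1, X_3, X_4}.

2 paths connect X_0 and X_2; each must be blocked for d-separation to hold:
  1. X_0 → X_3 → X_4 ← X_1 → X_2 — X_3:chain[blocks]; X_4:collider[open]; X_1:fork[blocks] ⇒ blocked
  2. X_0 → X_3 → X_4 ← X_2 — X_3:chain[blocks]; X_4:collider[open] ⇒ blocked
All paths are blocked; X_0 ⊥ X_2 | {X_1, X_3, X_4} holds.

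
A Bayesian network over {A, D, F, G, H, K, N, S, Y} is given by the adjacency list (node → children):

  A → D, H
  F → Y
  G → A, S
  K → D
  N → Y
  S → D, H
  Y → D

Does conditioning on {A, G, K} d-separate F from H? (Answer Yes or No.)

Yes

We examine all 4 paths between F and H:
  1. F → Y → D ← A ← G → S → H — Y:chain[open]; D:collider[blocks]; A:chain[blocks]; G:fork[blocks]; S:chain[open] ⇒ blocked
  2. F → Y → D ← A → H — Y:chain[open]; D:collider[blocks]; A:fork[blocks] ⇒ blocked
  3. F → Y → D ← S ← G → A → H — Y:chain[open]; D:collider[blocks]; S:chain[open]; G:fork[blocks]; A:chain[blocks] ⇒ blocked
  4. F → Y → D ← S → H — Y:chain[open]; D:collider[blocks]; S:fork[open] ⇒ blocked
Since every path is blocked, d-separation holds.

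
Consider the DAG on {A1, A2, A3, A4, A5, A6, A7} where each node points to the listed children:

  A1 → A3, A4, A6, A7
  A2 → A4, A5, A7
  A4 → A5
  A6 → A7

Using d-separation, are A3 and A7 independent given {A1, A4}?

4 paths connect A3 and A7; each must be blocked for d-separation to hold:
  1. A3 ← A1 → A6 → A7 — A1:fork[blocks]; A6:chain[open] ⇒ blocked
  2. A3 ← A1 → A4 ← A2 → A7 — A1:fork[blocks]; A4:collider[open]; A2:fork[open] ⇒ blocked
  3. A3 ← A1 → A4 → A5 ← A2 → A7 — A1:fork[blocks]; A4:chain[blocks]; A5:collider[blocks]; A2:fork[open] ⇒ blocked
  4. A3 ← A1 → A7 — A1:fork[blocks] ⇒ blocked
Since every path is blocked, d-separation holds.

Yes — A3 and A7 are d-separated given {A1, A4}.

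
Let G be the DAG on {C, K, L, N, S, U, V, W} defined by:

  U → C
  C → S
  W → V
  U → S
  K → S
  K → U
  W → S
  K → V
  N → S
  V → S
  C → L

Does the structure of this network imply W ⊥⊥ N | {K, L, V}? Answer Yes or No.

There are 5 undirected paths between W and N; checking each against the conditioning set {K, L, V}:
  1. W → V → S ← N — V:chain[blocks]; S:collider[blocks] ⇒ blocked
  2. W → V ← K → S ← N — V:collider[open]; K:fork[blocks]; S:collider[blocks] ⇒ blocked
  3. W → V ← K → U → C → S ← N — V:collider[open]; K:fork[blocks]; U:chain[open]; C:chain[open]; S:collider[blocks] ⇒ blocked
  4. W → V ← K → U → S ← N — V:collider[open]; K:fork[blocks]; U:chain[open]; S:collider[blocks] ⇒ blocked
  5. W → S ← N — S:collider[blocks] ⇒ blocked
All paths are blocked; W ⊥ N | {K, L, V} holds.

Yes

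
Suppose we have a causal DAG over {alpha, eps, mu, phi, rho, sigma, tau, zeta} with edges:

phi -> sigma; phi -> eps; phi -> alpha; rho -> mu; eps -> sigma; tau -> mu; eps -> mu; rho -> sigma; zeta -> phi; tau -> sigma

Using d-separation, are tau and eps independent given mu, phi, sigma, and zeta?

We examine all 6 paths between tau and eps:
Path 1: tau → mu ← rho → sigma ← phi → eps
  phi is a fork here and phi is conditioned on, so the path is blocked at phi.
Path 2: tau → mu ← rho → sigma ← eps
  mu is a collider and mu is conditioned on, which opens it; rho is a fork and rho is not conditioned on; sigma is a collider and sigma is conditioned on, which opens it — no node blocks this path, so it is active.
Path 3: tau → mu ← eps
  mu is a collider and mu is conditioned on, which opens it — no node blocks this path, so it is active.
Path 4: tau → sigma ← phi → eps
  phi is a fork here and phi is conditioned on, so the path is blocked at phi.
Path 5: tau → sigma ← rho → mu ← eps
  sigma is a collider and sigma is conditioned on, which opens it; rho is a fork and rho is not conditioned on; mu is a collider and mu is conditioned on, which opens it — no node blocks this path, so it is active.
Path 6: tau → sigma ← eps
  sigma is a collider and sigma is conditioned on, which opens it — no node blocks this path, so it is active.
At least one path is unblocked, so d-separation fails.

No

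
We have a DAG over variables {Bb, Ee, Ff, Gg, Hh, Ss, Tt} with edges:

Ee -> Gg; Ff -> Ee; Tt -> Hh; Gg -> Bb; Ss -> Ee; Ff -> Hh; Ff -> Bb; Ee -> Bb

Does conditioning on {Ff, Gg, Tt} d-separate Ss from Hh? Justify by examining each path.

Enumerating the 3 paths from Ss to Hh and testing each for blocking by {Ff, Gg, Tt}:
  1. Ss → Ee ← Ff → Hh — Ee:collider[open]; Ff:fork[blocks] ⇒ blocked
  2. Ss → Ee → Bb ← Ff → Hh — Ee:chain[open]; Bb:collider[blocks]; Ff:fork[blocks] ⇒ blocked
  3. Ss → Ee → Gg → Bb ← Ff → Hh — Ee:chain[open]; Gg:chain[blocks]; Bb:collider[blocks]; Ff:fork[blocks] ⇒ blocked
Since every path is blocked, d-separation holds.

Yes — Ss and Hh are d-separated given {Ff, Gg, Tt}.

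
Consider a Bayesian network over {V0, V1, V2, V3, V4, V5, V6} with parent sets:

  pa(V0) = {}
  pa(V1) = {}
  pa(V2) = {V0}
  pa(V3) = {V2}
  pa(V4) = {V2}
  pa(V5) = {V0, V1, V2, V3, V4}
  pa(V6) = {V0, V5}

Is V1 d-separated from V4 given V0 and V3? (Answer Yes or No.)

5 paths connect V1 and V4; each must be blocked for d-separation to hold:
Path 1: V1 → V5 ← V2 → V4
  V5 is a collider here and neither V5 nor any of its descendants is conditioned on, so the collider stays closed — the path is blocked at V5.
Path 2: V1 → V5 ← V0 → V2 → V4
  V5 is a collider here and neither V5 nor any of its descendants is conditioned on, so the collider stays closed — the path is blocked at V5.
Path 3: V1 → V5 ← V3 ← V2 → V4
  V5 is a collider here and neither V5 nor any of its descendants is conditioned on, so the collider stays closed — the path is blocked at V5.
Path 4: V1 → V5 → V6 ← V0 → V2 → V4
  V6 is a collider here and neither V6 nor any of its descendants is conditioned on, so the collider stays closed — the path is blocked at V6.
Path 5: V1 → V5 ← V4
  V5 is a collider here and neither V5 nor any of its descendants is conditioned on, so the collider stays closed — the path is blocked at V5.
Since every path is blocked, d-separation holds.

Yes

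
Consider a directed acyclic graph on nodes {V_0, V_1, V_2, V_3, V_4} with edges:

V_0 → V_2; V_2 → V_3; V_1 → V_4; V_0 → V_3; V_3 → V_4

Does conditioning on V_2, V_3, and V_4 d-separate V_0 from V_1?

Yes

Enumerating the 2 paths from V_0 to V_1 and testing each for blocking by {V_2, V_3, V_4}:
Path 1: V_0 → V_3 → V_4 ← V_1
  V_3 is a chain here and V_3 is conditioned on, so the path is blocked at V_3.
Path 2: V_0 → V_2 → V_3 → V_4 ← V_1
  V_2 is a chain here and V_2 is conditioned on, so the path is blocked at V_2.
All paths are blocked; V_0 ⊥ V_1 | {V_2, V_3, V_4} holds.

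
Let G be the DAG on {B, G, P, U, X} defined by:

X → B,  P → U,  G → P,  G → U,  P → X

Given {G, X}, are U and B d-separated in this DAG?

Yes — U and B are d-separated given {G, X}.

There are 2 undirected paths between U and B; checking each against the conditioning set {G, X}:
Path 1: U ← G → P → X → B
  G is a fork here and G is conditioned on, so the path is blocked at G.
Path 2: U ← P → X → B
  X is a chain here and X is conditioned on, so the path is blocked at X.
All paths are blocked; U ⊥ B | {G, X} holds.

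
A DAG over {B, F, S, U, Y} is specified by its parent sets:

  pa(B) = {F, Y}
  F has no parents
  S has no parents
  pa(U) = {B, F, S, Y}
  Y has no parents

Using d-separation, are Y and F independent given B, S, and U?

No — Y and F are not d-separated given {B, S, U}.

Enumerating the 4 paths from Y to F and testing each for blocking by {B, S, U}:
Path 1: Y → B ← F
  B is a collider and B is conditioned on, which opens it — no node blocks this path, so it is active.
Path 2: Y → B → U ← F
  B is a chain here and B is conditioned on, so the path is blocked at B.
Path 3: Y → U ← B ← F
  B is a chain here and B is conditioned on, so the path is blocked at B.
Path 4: Y → U ← F
  U is a collider and U is conditioned on, which opens it — no node blocks this path, so it is active.
Since the path Y → B ← F is active, Y and F are not d-separated given {B, S, U}.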